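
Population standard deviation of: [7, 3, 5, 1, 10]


Mean = 26/5
  (7-26/5)²=81/25
  (3-26/5)²=121/25
  (5-26/5)²=1/25
  (1-26/5)²=441/25
  (10-26/5)²=576/25
Σ(x-μ)² = 244/5
σ² = (244/5)/5 = 244/25

σ = √(244/25) ≈ 3.1241


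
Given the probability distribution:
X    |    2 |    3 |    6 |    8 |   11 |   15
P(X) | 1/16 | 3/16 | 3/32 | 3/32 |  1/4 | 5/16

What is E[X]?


E[X] = Σ x·P(X=x)
= (2)×(1/16) + (3)×(3/16) + (6)×(3/32) + (8)×(3/32) + (11)×(1/4) + (15)×(5/16)
= 151/16

E[X] = 151/16


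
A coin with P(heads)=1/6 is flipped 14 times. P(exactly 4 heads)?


Binomial: P(X=4) = C(14,4)×p^4×(1-p)^10
= 1001 × 1/1296 × 9765625/60466176 = 9775390625/78364164096

P(X=4) = 9775390625/78364164096 ≈ 12.47%


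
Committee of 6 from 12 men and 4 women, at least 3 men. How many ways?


Count by #men:
  3M,3W: C(12,3)×C(4,3)=880
  4M,2W: C(12,4)×C(4,2)=2970
  5M,1W: C(12,5)×C(4,1)=3168
  6M,0W: C(12,6)×C(4,0)=924
Total = 7942

7942


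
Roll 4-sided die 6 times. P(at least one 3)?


P(no 3)^6 = (3/4)^6 = 729/4096
P(≥1) = 1 - 729/4096 = 3367/4096

P = 3367/4096 ≈ 82.20%


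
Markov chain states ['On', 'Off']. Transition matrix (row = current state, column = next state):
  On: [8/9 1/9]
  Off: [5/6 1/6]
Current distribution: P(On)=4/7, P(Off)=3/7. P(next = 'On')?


P(next=On) = Σᵢ P(now=i)×P(i→On)
= 4/7×8/9 + 3/7×5/6
= 32/63 + 5/14 = 109/126

P = 109/126 ≈ 0.8651


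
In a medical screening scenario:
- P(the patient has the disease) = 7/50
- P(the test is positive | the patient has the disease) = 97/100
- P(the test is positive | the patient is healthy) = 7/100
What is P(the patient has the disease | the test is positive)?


Using Bayes' theorem:
P(A|B) = P(B|A)·P(A) / P(B)

P(the test is positive) = 97/100 × 7/50 + 7/100 × 43/50
= 679/5000 + 301/5000 = 49/250

P(the patient has the disease|the test is positive) = (679/5000) / (49/250) = 97/140

P(the patient has the disease|the test is positive) = 97/140 ≈ 69.29%


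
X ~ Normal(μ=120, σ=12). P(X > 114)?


z = (114-120)/12 = -0.5
P(X > 114) = 1 - P(Z ≤ -0.5) = 1 - 0.3085 = 0.6915

P(X > 114) ≈ 0.6915


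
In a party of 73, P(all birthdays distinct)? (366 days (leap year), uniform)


P(all different) = Π(366-i)/366 for i=0..72
= (366/366)×(365/366)×...×(294/366)
= 0.000449

P ≈ 0.0004 ≈ 0.04%


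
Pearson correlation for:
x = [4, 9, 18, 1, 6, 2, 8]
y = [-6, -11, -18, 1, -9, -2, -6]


n=7, Σx=48, Σy=-51, Σxy=-552, Σx²=526, Σy²=603
r = (7×(-552) - 48×(-51))/√((7×526 - 48²)(7×603 - (-51)²))
= -1416/√(1378×1620) = -1416/√2232360 ≈ -1416/1494.1084 ≈ -0.9477

r ≈ -0.9477


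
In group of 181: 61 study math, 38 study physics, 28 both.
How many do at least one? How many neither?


|A∪B| = 61+38-28 = 71
Neither = 181-71 = 110

At least one: 71; Neither: 110


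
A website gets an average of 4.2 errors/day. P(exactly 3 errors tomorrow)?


Poisson(λ=4.2): P(X=3) = e^(-λ)×λ^k/k!
= e^(-4.2) × 4.2^3 / 3!
≈ 0.01499557682 × 74.088 / 6 ≈ 0.185165

P(X=3) ≈ 0.185165 ≈ 18.52%


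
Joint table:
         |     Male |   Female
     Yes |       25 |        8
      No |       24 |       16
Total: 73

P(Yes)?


P(Yes) = (25+8)/73 = 33/73

P(Yes) = 33/73 ≈ 45.21%


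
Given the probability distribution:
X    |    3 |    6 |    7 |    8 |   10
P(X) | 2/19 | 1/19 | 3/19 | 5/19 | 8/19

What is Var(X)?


E[X] = 153/19
E[X²] = 1321/19
Var(X) = E[X²] - (E[X])² = 1321/19 - 23409/361 = 1690/361

Var(X) = 1690/361 ≈ 4.6814


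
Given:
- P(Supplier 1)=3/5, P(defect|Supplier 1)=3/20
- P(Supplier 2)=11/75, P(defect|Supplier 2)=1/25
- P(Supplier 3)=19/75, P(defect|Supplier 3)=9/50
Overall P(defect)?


P(B) = Σ P(B|Aᵢ)×P(Aᵢ)
  3/20×3/5 = 9/100
  1/25×11/75 = 11/1875
  9/50×19/75 = 57/1250
Sum = 1061/7500

P(defect) = 1061/7500 ≈ 14.15%


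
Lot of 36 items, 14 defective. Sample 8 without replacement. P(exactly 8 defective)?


Hypergeometric: C(14,8)×C(22,0)/C(36,8)
= 3003×1/30260340 = 91/916980

P(X=8) = 91/916980 ≈ 0.01%


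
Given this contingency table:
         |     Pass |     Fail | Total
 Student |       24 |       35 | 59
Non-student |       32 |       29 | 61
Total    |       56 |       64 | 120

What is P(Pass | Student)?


P(Pass | Student) = 24/(24+35) = 24/59

P(Pass|Student) = 24/59 ≈ 40.68%


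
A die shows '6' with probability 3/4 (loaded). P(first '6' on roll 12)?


Geometric: P(X=12) = (1-p)^(k-1)×p = (1/4)^11×3/4 = 3/16777216

P(X=12) = 3/16777216 ≈ 0.00%


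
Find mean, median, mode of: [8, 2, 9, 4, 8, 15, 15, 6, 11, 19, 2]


Sorted: [2, 2, 4, 6, 8, 8, 9, 11, 15, 15, 19]
Mean = 99/11 = 9
Median = 8
Freq: {8: 2, 2: 2, 9: 1, 4: 1, 15: 2, 6: 1, 11: 1, 19: 1}
Mode: [2, 8, 15]

Mean=9, Median=8, Mode=[2, 8, 15]


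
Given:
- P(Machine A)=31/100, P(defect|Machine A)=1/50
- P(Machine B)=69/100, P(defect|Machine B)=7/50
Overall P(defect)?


P(B) = Σ P(B|Aᵢ)×P(Aᵢ)
  1/50×31/100 = 31/5000
  7/50×69/100 = 483/5000
Sum = 257/2500

P(defect) = 257/2500 ≈ 10.28%


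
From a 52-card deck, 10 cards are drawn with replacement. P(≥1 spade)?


P(not a spade) = 39/52 = 3/4
P(none in 10 draws) = (3/4)^10 = 59049/1048576
P(≥1 spade) = 1 - 59049/1048576 = 989527/1048576

P = 989527/1048576 ≈ 94.37%


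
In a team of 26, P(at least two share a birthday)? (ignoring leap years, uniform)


P(all different) = Π(365-i)/365 for i=0..25
= 0.401759
P(match) = 1 - 0.401759 = 0.598241

P ≈ 0.5982 ≈ 59.82%


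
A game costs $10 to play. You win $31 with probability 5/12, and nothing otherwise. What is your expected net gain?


E[gain] = (31-10)×5/12 + (-10)×7/12
= 35/4 - 35/6 = 35/12

Expected net gain = $35/12 ≈ $2.92


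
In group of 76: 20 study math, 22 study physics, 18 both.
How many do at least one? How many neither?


|A∪B| = 20+22-18 = 24
Neither = 76-24 = 52

At least one: 24; Neither: 52


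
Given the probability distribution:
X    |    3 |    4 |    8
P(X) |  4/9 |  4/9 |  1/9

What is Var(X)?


E[X] = 4
E[X²] = 164/9
Var(X) = E[X²] - (E[X])² = 164/9 - 16 = 20/9

Var(X) = 20/9 ≈ 2.2222


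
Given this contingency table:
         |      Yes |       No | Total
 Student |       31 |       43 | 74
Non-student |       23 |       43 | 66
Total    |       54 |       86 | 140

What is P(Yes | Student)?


P(Yes | Student) = 31/(31+43) = 31/74

P(Yes|Student) = 31/74 ≈ 41.89%


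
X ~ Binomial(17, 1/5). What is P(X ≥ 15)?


P(X ≥ 15) = Σ P(X=i) for i=15..17
P(X=15) = 2176/762939453125
P(X=16) = 68/762939453125
P(X=17) = 1/762939453125
Sum = 449/152587890625

P(X ≥ 15) = 449/152587890625 ≈ 0.00%


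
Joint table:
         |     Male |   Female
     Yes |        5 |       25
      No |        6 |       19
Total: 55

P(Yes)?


P(Yes) = (5+25)/55 = 30/55 = 6/11

P(Yes) = 6/11 ≈ 54.55%


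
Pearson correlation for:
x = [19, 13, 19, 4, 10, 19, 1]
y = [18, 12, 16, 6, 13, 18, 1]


n=7, Σx=85, Σy=84, Σxy=1299, Σx²=1369, Σy²=1254
r = (7×1299 - 85×84)/√((7×1369 - 85²)(7×1254 - 84²))
= 1953/√(2358×1722) = 1953/√4060476 ≈ 1953/2015.0623 ≈ 0.9692

r ≈ 0.9692


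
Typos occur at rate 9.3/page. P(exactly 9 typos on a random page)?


Poisson(λ=9.3): P(X=9) = e^(-λ)×λ^k/k!
= e^(-9.3) × 9.3^9 / 9!
≈ 9.142423148e-05 × 520411082.988 / 362880 ≈ 0.131113

P(X=9) ≈ 0.131113 ≈ 13.11%


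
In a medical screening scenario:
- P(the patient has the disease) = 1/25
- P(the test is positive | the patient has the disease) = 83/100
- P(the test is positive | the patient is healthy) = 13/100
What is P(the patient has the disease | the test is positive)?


Using Bayes' theorem:
P(A|B) = P(B|A)·P(A) / P(B)

P(the test is positive) = 83/100 × 1/25 + 13/100 × 24/25
= 83/2500 + 78/625 = 79/500

P(the patient has the disease|the test is positive) = (83/2500) / (79/500) = 83/395

P(the patient has the disease|the test is positive) = 83/395 ≈ 21.01%


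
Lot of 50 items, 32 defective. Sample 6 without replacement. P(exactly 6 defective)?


Hypergeometric: C(32,6)×C(18,0)/C(50,6)
= 906192×1/15890700 = 10788/189175

P(X=6) = 10788/189175 ≈ 5.70%


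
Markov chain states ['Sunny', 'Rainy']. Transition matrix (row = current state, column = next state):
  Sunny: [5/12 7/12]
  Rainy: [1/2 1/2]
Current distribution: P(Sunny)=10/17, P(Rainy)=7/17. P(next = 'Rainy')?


P(next=Rainy) = Σᵢ P(now=i)×P(i→Rainy)
= 10/17×7/12 + 7/17×1/2
= 35/102 + 7/34 = 28/51

P = 28/51 ≈ 0.5490


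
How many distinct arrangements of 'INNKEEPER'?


Letters: 9, freq: {'I': 1, 'N': 2, 'K': 1, 'E': 3, 'P': 1, 'R': 1}
9!/(1!×2!×1!×3!×1!×1!) = 362880/12 = 30240

30240


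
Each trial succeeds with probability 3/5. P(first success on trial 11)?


Geometric: P(X=11) = (1-p)^(k-1)×p = (2/5)^10×3/5 = 3072/48828125

P(X=11) = 3072/48828125 ≈ 0.01%


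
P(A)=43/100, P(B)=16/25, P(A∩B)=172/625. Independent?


P(A)×P(B) = 172/625
P(A∩B) = 172/625
Equal ✓ → Independent

Yes, independent


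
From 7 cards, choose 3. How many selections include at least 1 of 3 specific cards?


Complement: C(7,3) - C(4,3) = 35 - 4 = 31

31


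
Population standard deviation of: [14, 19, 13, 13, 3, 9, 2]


Mean = 73/7
  (14-73/7)²=625/49
  (19-73/7)²=3600/49
  (13-73/7)²=324/49
  (13-73/7)²=324/49
  (3-73/7)²=2704/49
  (9-73/7)²=100/49
  (2-73/7)²=3481/49
Σ(x-μ)² = 1594/7
σ² = (1594/7)/7 = 1594/49

σ = √(1594/49) ≈ 5.7036


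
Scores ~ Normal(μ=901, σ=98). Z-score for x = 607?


z = (x - μ)/σ = (607 - 901)/98 = -3.0

z = -3.0


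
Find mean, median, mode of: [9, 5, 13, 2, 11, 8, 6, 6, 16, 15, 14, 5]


Sorted: [2, 5, 5, 6, 6, 8, 9, 11, 13, 14, 15, 16]
Mean = 110/12 = 55/6
Median = 17/2
Freq: {9: 1, 5: 2, 13: 1, 2: 1, 11: 1, 8: 1, 6: 2, 16: 1, 15: 1, 14: 1}
Mode: [5, 6]

Mean=55/6, Median=17/2, Mode=[5, 6]


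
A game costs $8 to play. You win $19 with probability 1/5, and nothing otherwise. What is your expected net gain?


E[gain] = (19-8)×1/5 + (-8)×4/5
= 11/5 - 32/5 = -21/5

Expected net gain = $-21/5 ≈ $-4.20


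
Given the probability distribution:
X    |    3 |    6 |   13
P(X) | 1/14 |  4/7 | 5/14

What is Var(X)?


E[X] = 58/7
E[X²] = 571/7
Var(X) = E[X²] - (E[X])² = 571/7 - 3364/49 = 633/49

Var(X) = 633/49 ≈ 12.9184


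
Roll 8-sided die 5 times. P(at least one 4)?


P(no 4)^5 = (7/8)^5 = 16807/32768
P(≥1) = 1 - 16807/32768 = 15961/32768

P = 15961/32768 ≈ 48.71%


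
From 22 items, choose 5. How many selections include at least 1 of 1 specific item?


Complement: C(22,5) - C(21,5) = 26334 - 20349 = 5985

5985


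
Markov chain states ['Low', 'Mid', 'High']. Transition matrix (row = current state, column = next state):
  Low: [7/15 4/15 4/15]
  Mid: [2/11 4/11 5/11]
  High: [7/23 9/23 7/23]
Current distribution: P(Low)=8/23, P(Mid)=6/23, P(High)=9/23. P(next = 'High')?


P(next=High) = Σᵢ P(now=i)×P(i→High)
= 8/23×4/15 + 6/23×5/11 + 9/23×7/23
= 32/345 + 30/253 + 63/529 = 28841/87285

P = 28841/87285 ≈ 0.3304


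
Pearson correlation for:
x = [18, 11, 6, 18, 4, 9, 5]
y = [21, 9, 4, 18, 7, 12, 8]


n=7, Σx=71, Σy=79, Σxy=1001, Σx²=927, Σy²=1119
r = (7×1001 - 71×79)/√((7×927 - 71²)(7×1119 - 79²))
= 1398/√(1448×1592) = 1398/√2305216 ≈ 1398/1518.2938 ≈ 0.9208

r ≈ 0.9208


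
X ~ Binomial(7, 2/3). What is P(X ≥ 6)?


P(X ≥ 6) = Σ P(X=i) for i=6..7
P(X=6) = 448/2187
P(X=7) = 128/2187
Sum = 64/243

P(X ≥ 6) = 64/243 ≈ 26.34%


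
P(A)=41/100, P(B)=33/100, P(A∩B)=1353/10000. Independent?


P(A)×P(B) = 1353/10000
P(A∩B) = 1353/10000
Equal ✓ → Independent

Yes, independent


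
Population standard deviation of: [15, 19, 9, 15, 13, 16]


Mean = 87/6 = 29/2
  (15-29/2)²=1/4
  (19-29/2)²=81/4
  (9-29/2)²=121/4
  (15-29/2)²=1/4
  (13-29/2)²=9/4
  (16-29/2)²=9/4
Σ(x-μ)² = 111/2
σ² = (111/2)/6 = 37/4

σ = √(37/4) ≈ 3.0414


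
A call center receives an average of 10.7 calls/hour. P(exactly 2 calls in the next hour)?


Poisson(λ=10.7): P(X=2) = e^(-λ)×λ^k/k!
= e^(-10.7) × 10.7^2 / 2!
≈ 2.254493791e-05 × 114.49 / 2 ≈ 0.001291

P(X=2) ≈ 0.001291 ≈ 0.13%


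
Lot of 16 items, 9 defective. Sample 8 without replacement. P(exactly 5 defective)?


Hypergeometric: C(9,5)×C(7,3)/C(16,8)
= 126×35/12870 = 49/143

P(X=5) = 49/143 ≈ 34.27%


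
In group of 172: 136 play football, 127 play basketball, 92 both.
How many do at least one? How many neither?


|A∪B| = 136+127-92 = 171
Neither = 172-171 = 1

At least one: 171; Neither: 1


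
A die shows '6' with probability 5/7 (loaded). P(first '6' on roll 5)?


Geometric: P(X=5) = (1-p)^(k-1)×p = (2/7)^4×5/7 = 80/16807

P(X=5) = 80/16807 ≈ 0.48%


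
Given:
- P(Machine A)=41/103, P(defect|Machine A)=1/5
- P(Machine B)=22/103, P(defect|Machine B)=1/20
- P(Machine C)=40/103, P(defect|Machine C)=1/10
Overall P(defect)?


P(B) = Σ P(B|Aᵢ)×P(Aᵢ)
  1/5×41/103 = 41/515
  1/20×22/103 = 11/1030
  1/10×40/103 = 4/103
Sum = 133/1030

P(defect) = 133/1030 ≈ 12.91%


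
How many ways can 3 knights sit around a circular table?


Circular arrangements of 3 distinct objects: fix one position to break rotational symmetry.
(n-1)! = 2! = 2

2


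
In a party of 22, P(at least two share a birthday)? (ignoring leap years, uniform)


P(all different) = Π(365-i)/365 for i=0..21
= 0.524305
P(match) = 1 - 0.524305 = 0.475695

P ≈ 0.4757 ≈ 47.57%


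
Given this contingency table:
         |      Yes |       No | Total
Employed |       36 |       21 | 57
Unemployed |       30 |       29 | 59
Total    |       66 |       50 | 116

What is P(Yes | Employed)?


P(Yes | Employed) = 36/(36+21) = 36/57 = 12/19

P(Yes|Employed) = 12/19 ≈ 63.16%


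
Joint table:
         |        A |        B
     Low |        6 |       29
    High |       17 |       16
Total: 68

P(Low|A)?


P(Low|A) = 6/(6+17) = 6/23

P = 6/23 ≈ 26.09%


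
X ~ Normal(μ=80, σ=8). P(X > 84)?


z = (84-80)/8 = 0.5
P(X > 84) = 1 - P(Z ≤ 0.5) = 1 - 0.6915 = 0.3085

P(X > 84) ≈ 0.3085


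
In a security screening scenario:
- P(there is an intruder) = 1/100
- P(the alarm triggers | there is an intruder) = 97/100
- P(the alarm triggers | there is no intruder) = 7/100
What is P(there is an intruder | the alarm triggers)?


Using Bayes' theorem:
P(A|B) = P(B|A)·P(A) / P(B)

P(the alarm triggers) = 97/100 × 1/100 + 7/100 × 99/100
= 97/10000 + 693/10000 = 79/1000

P(there is an intruder|the alarm triggers) = (97/10000) / (79/1000) = 97/790

P(there is an intruder|the alarm triggers) = 97/790 ≈ 12.28%


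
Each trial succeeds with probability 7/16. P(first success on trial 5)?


Geometric: P(X=5) = (1-p)^(k-1)×p = (9/16)^4×7/16 = 45927/1048576

P(X=5) = 45927/1048576 ≈ 4.38%


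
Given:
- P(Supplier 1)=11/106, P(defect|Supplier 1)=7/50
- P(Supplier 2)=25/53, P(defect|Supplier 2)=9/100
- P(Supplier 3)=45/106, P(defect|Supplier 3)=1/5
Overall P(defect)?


P(B) = Σ P(B|Aᵢ)×P(Aᵢ)
  7/50×11/106 = 77/5300
  9/100×25/53 = 9/212
  1/5×45/106 = 9/106
Sum = 188/1325

P(defect) = 188/1325 ≈ 14.19%


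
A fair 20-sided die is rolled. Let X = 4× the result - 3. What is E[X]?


E[die] = (1+20)/2 = 21/2
E[X] = 4×21/2 - 3 = 39

E[X] = 39


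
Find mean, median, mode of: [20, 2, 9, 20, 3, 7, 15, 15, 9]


Sorted: [2, 3, 7, 9, 9, 15, 15, 20, 20]
Mean = 100/9
Median = 9
Freq: {20: 2, 2: 1, 9: 2, 3: 1, 7: 1, 15: 2}
Mode: [9, 15, 20]

Mean=100/9, Median=9, Mode=[9, 15, 20]


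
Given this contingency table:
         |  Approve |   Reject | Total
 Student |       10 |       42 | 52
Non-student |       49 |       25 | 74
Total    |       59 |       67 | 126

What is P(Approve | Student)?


P(Approve | Student) = 10/(10+42) = 10/52 = 5/26

P(Approve|Student) = 5/26 ≈ 19.23%


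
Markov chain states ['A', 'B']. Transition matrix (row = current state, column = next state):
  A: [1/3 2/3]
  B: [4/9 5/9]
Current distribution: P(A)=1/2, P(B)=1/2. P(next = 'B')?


P(next=B) = Σᵢ P(now=i)×P(i→B)
= 1/2×2/3 + 1/2×5/9
= 1/3 + 5/18 = 11/18

P = 11/18 ≈ 0.6111


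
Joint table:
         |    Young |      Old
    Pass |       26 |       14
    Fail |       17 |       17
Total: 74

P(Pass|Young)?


P(Pass|Young) = 26/(26+17) = 26/43

P = 26/43 ≈ 60.47%


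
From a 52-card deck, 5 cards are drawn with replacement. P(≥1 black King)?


P(not a black King) = 50/52 = 25/26
P(none in 5 draws) = (25/26)^5 = 9765625/11881376
P(≥1 black King) = 1 - 9765625/11881376 = 2115751/11881376

P = 2115751/11881376 ≈ 17.81%


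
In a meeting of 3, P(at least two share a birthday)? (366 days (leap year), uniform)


P(all different) = Π(366-i)/366 for i=0..2
= 0.991818
P(match) = 1 - 0.991818 = 0.008182

P ≈ 0.0082 ≈ 0.82%


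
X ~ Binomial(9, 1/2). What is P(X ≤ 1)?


P(X ≤ 1) = Σ P(X=i) for i=0..1
P(X=0) = 1/512
P(X=1) = 9/512
Sum = 5/256

P(X ≤ 1) = 5/256 ≈ 1.95%


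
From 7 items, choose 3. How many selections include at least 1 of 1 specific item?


Complement: C(7,3) - C(6,3) = 35 - 20 = 15

15


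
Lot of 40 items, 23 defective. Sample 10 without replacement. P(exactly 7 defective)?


Hypergeometric: C(23,7)×C(17,3)/C(40,10)
= 245157×680/847660528 = 5865/29822

P(X=7) = 5865/29822 ≈ 19.67%


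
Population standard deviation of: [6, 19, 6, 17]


Mean = 48/4 = 12
  (6-12)²=36
  (19-12)²=49
  (6-12)²=36
  (17-12)²=25
Σ(x-μ)² = 146
σ² = 146/4 = 73/2

σ = √(73/2) ≈ 6.0415


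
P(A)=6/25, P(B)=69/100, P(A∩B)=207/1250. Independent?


P(A)×P(B) = 207/1250
P(A∩B) = 207/1250
Equal ✓ → Independent

Yes, independent


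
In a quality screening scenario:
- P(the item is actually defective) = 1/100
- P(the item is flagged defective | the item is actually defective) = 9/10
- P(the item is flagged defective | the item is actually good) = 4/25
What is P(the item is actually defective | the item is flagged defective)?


Using Bayes' theorem:
P(A|B) = P(B|A)·P(A) / P(B)

P(the item is flagged defective) = 9/10 × 1/100 + 4/25 × 99/100
= 9/1000 + 99/625 = 837/5000

P(the item is actually defective|the item is flagged defective) = (9/1000) / (837/5000) = 5/93

P(the item is actually defective|the item is flagged defective) = 5/93 ≈ 5.38%


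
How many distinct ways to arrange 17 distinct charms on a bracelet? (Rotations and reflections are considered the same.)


Free circular arrangements: rotations and reflections both identified.
(n-1)!/2 = 16!/2 = 20922789888000/2 = 10461394944000

10461394944000


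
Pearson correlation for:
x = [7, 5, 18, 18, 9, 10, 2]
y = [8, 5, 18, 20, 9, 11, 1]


n=7, Σx=69, Σy=72, Σxy=958, Σx²=907, Σy²=1016
r = (7×958 - 69×72)/√((7×907 - 69²)(7×1016 - 72²))
= 1738/√(1588×1928) = 1738/√3061664 ≈ 1738/1749.7611 ≈ 0.9933

r ≈ 0.9933


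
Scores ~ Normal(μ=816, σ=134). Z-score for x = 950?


z = (x - μ)/σ = (950 - 816)/134 = 1.0

z = 1.0


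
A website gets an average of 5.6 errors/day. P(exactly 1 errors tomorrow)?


Poisson(λ=5.6): P(X=1) = e^(-λ)×λ^k/k!
= e^(-5.6) × 5.6^1 / 1!
≈ 0.003697863716 × 5.6 / 1 ≈ 0.020708

P(X=1) ≈ 0.020708 ≈ 2.07%


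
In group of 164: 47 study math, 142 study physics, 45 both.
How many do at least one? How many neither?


|A∪B| = 47+142-45 = 144
Neither = 164-144 = 20

At least one: 144; Neither: 20


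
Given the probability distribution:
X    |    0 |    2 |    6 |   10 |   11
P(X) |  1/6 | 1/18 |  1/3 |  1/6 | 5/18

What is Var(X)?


E[X] = 41/6
E[X²] = 125/2
Var(X) = E[X²] - (E[X])² = 125/2 - 1681/36 = 569/36

Var(X) = 569/36 ≈ 15.8056


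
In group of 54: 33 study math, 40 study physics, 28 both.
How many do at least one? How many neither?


|A∪B| = 33+40-28 = 45
Neither = 54-45 = 9

At least one: 45; Neither: 9


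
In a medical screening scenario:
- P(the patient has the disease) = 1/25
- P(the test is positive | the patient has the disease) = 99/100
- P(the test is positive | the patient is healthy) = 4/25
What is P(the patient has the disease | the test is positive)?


Using Bayes' theorem:
P(A|B) = P(B|A)·P(A) / P(B)

P(the test is positive) = 99/100 × 1/25 + 4/25 × 24/25
= 99/2500 + 96/625 = 483/2500

P(the patient has the disease|the test is positive) = (99/2500) / (483/2500) = 33/161

P(the patient has the disease|the test is positive) = 33/161 ≈ 20.50%


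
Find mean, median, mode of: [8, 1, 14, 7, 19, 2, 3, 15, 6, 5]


Sorted: [1, 2, 3, 5, 6, 7, 8, 14, 15, 19]
Mean = 80/10 = 8
Median = 13/2
Freq: {8: 1, 1: 1, 14: 1, 7: 1, 19: 1, 2: 1, 3: 1, 15: 1, 6: 1, 5: 1}
Mode: No mode

Mean=8, Median=13/2, Mode=No mode


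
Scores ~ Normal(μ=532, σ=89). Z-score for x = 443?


z = (x - μ)/σ = (443 - 532)/89 = -1.0

z = -1.0


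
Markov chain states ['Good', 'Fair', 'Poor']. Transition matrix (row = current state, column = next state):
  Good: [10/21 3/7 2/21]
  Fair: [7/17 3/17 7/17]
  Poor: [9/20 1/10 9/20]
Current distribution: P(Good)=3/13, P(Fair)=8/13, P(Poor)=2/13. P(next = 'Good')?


P(next=Good) = Σᵢ P(now=i)×P(i→Good)
= 3/13×10/21 + 8/13×7/17 + 2/13×9/20
= 10/91 + 56/221 + 9/130 = 6691/15470

P = 6691/15470 ≈ 0.4325


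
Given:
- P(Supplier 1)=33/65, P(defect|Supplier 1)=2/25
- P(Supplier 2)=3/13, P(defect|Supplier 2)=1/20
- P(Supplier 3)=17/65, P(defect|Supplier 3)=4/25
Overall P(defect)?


P(B) = Σ P(B|Aᵢ)×P(Aᵢ)
  2/25×33/65 = 66/1625
  1/20×3/13 = 3/260
  4/25×17/65 = 68/1625
Sum = 47/500

P(defect) = 47/500 ≈ 9.40%


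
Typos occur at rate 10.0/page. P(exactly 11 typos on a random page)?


Poisson(λ=10.0): P(X=11) = e^(-λ)×λ^k/k!
= e^(-10.0) × 10.0^11 / 11!
≈ 4.539992976e-05 × 100000000000 / 39916800 ≈ 0.113736

P(X=11) ≈ 0.113736 ≈ 11.37%


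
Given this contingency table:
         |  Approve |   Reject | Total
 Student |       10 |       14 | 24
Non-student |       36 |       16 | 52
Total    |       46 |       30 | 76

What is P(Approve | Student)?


P(Approve | Student) = 10/(10+14) = 10/24 = 5/12

P(Approve|Student) = 5/12 ≈ 41.67%


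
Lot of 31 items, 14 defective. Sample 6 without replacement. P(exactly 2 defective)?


Hypergeometric: C(14,2)×C(17,4)/C(31,6)
= 91×2380/736281 = 2380/8091

P(X=2) = 2380/8091 ≈ 29.42%


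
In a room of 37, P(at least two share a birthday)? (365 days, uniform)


P(all different) = Π(365-i)/365 for i=0..36
= 0.151266
P(match) = 1 - 0.151266 = 0.848734

P ≈ 0.8487 ≈ 84.87%


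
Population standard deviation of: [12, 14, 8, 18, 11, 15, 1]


Mean = 79/7
  (12-79/7)²=25/49
  (14-79/7)²=361/49
  (8-79/7)²=529/49
  (18-79/7)²=2209/49
  (11-79/7)²=4/49
  (15-79/7)²=676/49
  (1-79/7)²=5184/49
Σ(x-μ)² = 1284/7
σ² = (1284/7)/7 = 1284/49

σ = √(1284/49) ≈ 5.1190


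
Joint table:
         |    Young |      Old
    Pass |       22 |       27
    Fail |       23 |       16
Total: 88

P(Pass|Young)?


P(Pass|Young) = 22/(22+23) = 22/45

P = 22/45 ≈ 48.89%


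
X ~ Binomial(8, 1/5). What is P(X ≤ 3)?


P(X ≤ 3) = Σ P(X=i) for i=0..3
P(X=0) = 65536/390625
P(X=1) = 131072/390625
P(X=2) = 114688/390625
P(X=3) = 57344/390625
Sum = 73728/78125

P(X ≤ 3) = 73728/78125 ≈ 94.37%


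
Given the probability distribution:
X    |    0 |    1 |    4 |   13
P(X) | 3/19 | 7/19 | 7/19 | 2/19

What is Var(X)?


E[X] = 61/19
E[X²] = 457/19
Var(X) = E[X²] - (E[X])² = 457/19 - 3721/361 = 4962/361

Var(X) = 4962/361 ≈ 13.7452


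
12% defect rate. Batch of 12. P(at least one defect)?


P(all good) = (22/25)^12 = 12855002631049216/59604644775390625
P(≥1 defect) = 46749642144341409/59604644775390625

P = 46749642144341409/59604644775390625 ≈ 78.43%


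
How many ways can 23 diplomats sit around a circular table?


Circular arrangements of 23 distinct objects: fix one position to break rotational symmetry.
(n-1)! = 22! = 1124000727777607680000

1124000727777607680000


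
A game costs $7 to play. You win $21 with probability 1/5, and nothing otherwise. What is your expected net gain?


E[gain] = (21-7)×1/5 + (-7)×4/5
= 14/5 - 28/5 = -14/5

Expected net gain = $-14/5 ≈ $-2.80


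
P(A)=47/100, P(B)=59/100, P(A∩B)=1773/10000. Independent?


P(A)×P(B) = 2773/10000
P(A∩B) = 1773/10000
Not equal → NOT independent

No, not independent


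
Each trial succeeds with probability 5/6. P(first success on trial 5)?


Geometric: P(X=5) = (1-p)^(k-1)×p = (1/6)^4×5/6 = 5/7776

P(X=5) = 5/7776 ≈ 0.06%


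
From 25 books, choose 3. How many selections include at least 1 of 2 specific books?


Complement: C(25,3) - C(23,3) = 2300 - 1771 = 529

529


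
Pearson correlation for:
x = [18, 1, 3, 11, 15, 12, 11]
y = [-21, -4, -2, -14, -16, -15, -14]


n=7, Σx=71, Σy=-86, Σxy=-1116, Σx²=945, Σy²=1334
r = (7×(-1116) - 71×(-86))/√((7×945 - 71²)(7×1334 - (-86)²))
= -1706/√(1574×1942) = -1706/√3056708 ≈ -1706/1748.3444 ≈ -0.9758

r ≈ -0.9758


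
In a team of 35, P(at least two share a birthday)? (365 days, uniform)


P(all different) = Π(365-i)/365 for i=0..34
= 0.185617
P(match) = 1 - 0.185617 = 0.814383

P ≈ 0.8144 ≈ 81.44%


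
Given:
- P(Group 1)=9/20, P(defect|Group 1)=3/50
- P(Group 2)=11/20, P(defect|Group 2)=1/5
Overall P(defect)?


P(B) = Σ P(B|Aᵢ)×P(Aᵢ)
  3/50×9/20 = 27/1000
  1/5×11/20 = 11/100
Sum = 137/1000

P(defect) = 137/1000 ≈ 13.70%


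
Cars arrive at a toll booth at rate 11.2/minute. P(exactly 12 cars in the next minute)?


Poisson(λ=11.2): P(X=12) = e^(-λ)×λ^k/k!
= e^(-11.2) × 11.2^12 / 12!
≈ 1.367419607e-05 × 3.89597599255e+12 / 479001600 ≈ 0.111220

P(X=12) ≈ 0.111220 ≈ 11.12%


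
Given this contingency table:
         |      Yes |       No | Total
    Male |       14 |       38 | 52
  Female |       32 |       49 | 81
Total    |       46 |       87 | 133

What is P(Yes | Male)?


P(Yes | Male) = 14/(14+38) = 14/52 = 7/26

P(Yes|Male) = 7/26 ≈ 26.92%


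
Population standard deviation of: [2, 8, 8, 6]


Mean = 24/4 = 6
  (2-6)²=16
  (8-6)²=4
  (8-6)²=4
  (6-6)²=0
Σ(x-μ)² = 24
σ² = 24/4 = 6

σ = √(6) ≈ 2.4495


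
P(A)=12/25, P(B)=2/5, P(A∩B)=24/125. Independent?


P(A)×P(B) = 24/125
P(A∩B) = 24/125
Equal ✓ → Independent

Yes, independent


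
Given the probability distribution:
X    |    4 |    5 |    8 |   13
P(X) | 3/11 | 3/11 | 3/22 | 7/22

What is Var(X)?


E[X] = 169/22
E[X²] = 1621/22
Var(X) = E[X²] - (E[X])² = 1621/22 - 28561/484 = 7101/484

Var(X) = 7101/484 ≈ 14.6715


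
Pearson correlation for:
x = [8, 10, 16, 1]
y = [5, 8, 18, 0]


n=4, Σx=35, Σy=31, Σxy=408, Σx²=421, Σy²=413
r = (4×408 - 35×31)/√((4×421 - 35²)(4×413 - 31²))
= 547/√(459×691) = 547/√317169 ≈ 547/563.1776 ≈ 0.9713

r ≈ 0.9713


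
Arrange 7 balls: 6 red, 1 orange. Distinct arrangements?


7!/(6!×1!) = 7

7


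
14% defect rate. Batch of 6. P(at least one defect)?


P(all good) = (43/50)^6 = 6321363049/15625000000
P(≥1 defect) = 9303636951/15625000000

P = 9303636951/15625000000 ≈ 59.54%


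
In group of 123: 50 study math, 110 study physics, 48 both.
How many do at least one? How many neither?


|A∪B| = 50+110-48 = 112
Neither = 123-112 = 11

At least one: 112; Neither: 11


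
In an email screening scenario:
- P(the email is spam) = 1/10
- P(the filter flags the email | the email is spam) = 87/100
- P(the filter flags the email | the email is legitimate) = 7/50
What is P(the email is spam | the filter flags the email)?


Using Bayes' theorem:
P(A|B) = P(B|A)·P(A) / P(B)

P(the filter flags the email) = 87/100 × 1/10 + 7/50 × 9/10
= 87/1000 + 63/500 = 213/1000

P(the email is spam|the filter flags the email) = (87/1000) / (213/1000) = 29/71

P(the email is spam|the filter flags the email) = 29/71 ≈ 40.85%


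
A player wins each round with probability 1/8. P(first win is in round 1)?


Geometric: P(X=1) = (1-p)^(k-1)×p = (7/8)^0×1/8 = 1/8

P(X=1) = 1/8 ≈ 12.50%


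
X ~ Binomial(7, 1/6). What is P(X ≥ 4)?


P(X ≥ 4) = Σ P(X=i) for i=4..7
P(X=4) = 4375/279936
P(X=5) = 175/93312
P(X=6) = 35/279936
P(X=7) = 1/279936
Sum = 617/34992

P(X ≥ 4) = 617/34992 ≈ 1.76%


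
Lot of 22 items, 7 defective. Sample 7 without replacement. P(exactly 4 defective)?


Hypergeometric: C(7,4)×C(15,3)/C(22,7)
= 35×455/170544 = 15925/170544

P(X=4) = 15925/170544 ≈ 9.34%


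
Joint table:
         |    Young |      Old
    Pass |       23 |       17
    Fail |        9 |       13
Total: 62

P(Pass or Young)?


P(Pass∨Young) = P(Pass) + P(Young) - P(Pass∧Young)
= (40 + 32 - 23)/62 = 49/62

P = 49/62 ≈ 79.03%


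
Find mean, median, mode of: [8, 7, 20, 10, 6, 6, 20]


Sorted: [6, 6, 7, 8, 10, 20, 20]
Mean = 77/7 = 11
Median = 8
Freq: {8: 1, 7: 1, 20: 2, 10: 1, 6: 2}
Mode: [6, 20]

Mean=11, Median=8, Mode=[6, 20]


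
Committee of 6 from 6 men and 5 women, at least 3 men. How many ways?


Count by #men:
  3M,3W: C(6,3)×C(5,3)=200
  4M,2W: C(6,4)×C(5,2)=150
  5M,1W: C(6,5)×C(5,1)=30
  6M,0W: C(6,6)×C(5,0)=1
Total = 381

381


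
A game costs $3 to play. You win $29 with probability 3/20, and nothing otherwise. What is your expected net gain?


E[gain] = (29-3)×3/20 + (-3)×17/20
= 39/10 - 51/20 = 27/20

Expected net gain = $27/20 ≈ $1.35


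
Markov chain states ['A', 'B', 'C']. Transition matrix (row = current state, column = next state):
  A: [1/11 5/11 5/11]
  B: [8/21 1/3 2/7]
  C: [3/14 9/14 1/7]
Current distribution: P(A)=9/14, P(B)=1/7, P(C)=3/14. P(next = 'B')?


P(next=B) = Σᵢ P(now=i)×P(i→B)
= 9/14×5/11 + 1/7×1/3 + 3/14×9/14
= 45/154 + 1/21 + 27/196 = 3089/6468

P = 3089/6468 ≈ 0.4776


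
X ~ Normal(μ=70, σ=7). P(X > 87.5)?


z = (87.5-70)/7 = 2.5
P(X > 87.5) = 1 - P(Z ≤ 2.5) = 1 - 0.9938 = 0.0062

P(X > 87.5) ≈ 0.0062


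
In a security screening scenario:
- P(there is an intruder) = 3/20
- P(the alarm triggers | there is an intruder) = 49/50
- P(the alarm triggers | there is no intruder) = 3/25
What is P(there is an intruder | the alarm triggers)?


Using Bayes' theorem:
P(A|B) = P(B|A)·P(A) / P(B)

P(the alarm triggers) = 49/50 × 3/20 + 3/25 × 17/20
= 147/1000 + 51/500 = 249/1000

P(there is an intruder|the alarm triggers) = (147/1000) / (249/1000) = 49/83

P(there is an intruder|the alarm triggers) = 49/83 ≈ 59.04%


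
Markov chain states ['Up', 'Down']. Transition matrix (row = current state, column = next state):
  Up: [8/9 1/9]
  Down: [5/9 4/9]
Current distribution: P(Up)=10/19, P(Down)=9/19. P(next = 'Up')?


P(next=Up) = Σᵢ P(now=i)×P(i→Up)
= 10/19×8/9 + 9/19×5/9
= 80/171 + 5/19 = 125/171

P = 125/171 ≈ 0.7310


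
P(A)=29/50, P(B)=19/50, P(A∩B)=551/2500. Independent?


P(A)×P(B) = 551/2500
P(A∩B) = 551/2500
Equal ✓ → Independent

Yes, independent


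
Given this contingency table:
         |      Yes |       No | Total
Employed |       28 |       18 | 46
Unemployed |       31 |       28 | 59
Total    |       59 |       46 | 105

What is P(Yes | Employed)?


P(Yes | Employed) = 28/(28+18) = 28/46 = 14/23

P(Yes|Employed) = 14/23 ≈ 60.87%


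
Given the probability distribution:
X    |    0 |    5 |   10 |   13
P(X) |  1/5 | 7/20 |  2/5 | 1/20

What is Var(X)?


E[X] = 32/5
E[X²] = 286/5
Var(X) = E[X²] - (E[X])² = 286/5 - 1024/25 = 406/25

Var(X) = 406/25 ≈ 16.2400


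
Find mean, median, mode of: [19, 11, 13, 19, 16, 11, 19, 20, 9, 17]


Sorted: [9, 11, 11, 13, 16, 17, 19, 19, 19, 20]
Mean = 154/10 = 77/5
Median = 33/2
Freq: {19: 3, 11: 2, 13: 1, 16: 1, 20: 1, 9: 1, 17: 1}
Mode: [19]

Mean=77/5, Median=33/2, Mode=19


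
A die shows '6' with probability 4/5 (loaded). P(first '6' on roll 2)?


Geometric: P(X=2) = (1-p)^(k-1)×p = (1/5)^1×4/5 = 4/25

P(X=2) = 4/25 ≈ 16.00%


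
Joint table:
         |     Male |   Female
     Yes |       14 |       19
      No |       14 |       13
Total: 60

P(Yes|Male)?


P(Yes|Male) = 14/(14+14) = 14/28 = 1/2

P = 1/2 ≈ 50.00%


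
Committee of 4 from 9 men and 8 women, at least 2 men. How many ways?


Count by #men:
  2M,2W: C(9,2)×C(8,2)=1008
  3M,1W: C(9,3)×C(8,1)=672
  4M,0W: C(9,4)×C(8,0)=126
Total = 1806

1806


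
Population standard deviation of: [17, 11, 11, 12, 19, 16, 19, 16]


Mean = 121/8
  (17-121/8)²=225/64
  (11-121/8)²=1089/64
  (11-121/8)²=1089/64
  (12-121/8)²=625/64
  (19-121/8)²=961/64
  (16-121/8)²=49/64
  (19-121/8)²=961/64
  (16-121/8)²=49/64
Σ(x-μ)² = 631/8
σ² = (631/8)/8 = 631/64

σ = √(631/64) ≈ 3.1400


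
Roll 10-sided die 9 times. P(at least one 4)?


P(no 4)^9 = (9/10)^9 = 387420489/1000000000
P(≥1) = 1 - 387420489/1000000000 = 612579511/1000000000

P = 612579511/1000000000 ≈ 61.26%


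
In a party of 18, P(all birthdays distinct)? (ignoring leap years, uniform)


P(all different) = Π(365-i)/365 for i=0..17
= (365/365)×(364/365)×...×(348/365)
= 0.653089

P ≈ 0.6531 ≈ 65.31%


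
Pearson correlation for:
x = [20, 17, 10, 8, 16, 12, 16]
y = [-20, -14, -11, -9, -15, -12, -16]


n=7, Σx=99, Σy=-97, Σxy=-1460, Σx²=1509, Σy²=1423
r = (7×(-1460) - 99×(-97))/√((7×1509 - 99²)(7×1423 - (-97)²))
= -617/√(762×552) = -617/√420624 ≈ -617/648.5553 ≈ -0.9513

r ≈ -0.9513


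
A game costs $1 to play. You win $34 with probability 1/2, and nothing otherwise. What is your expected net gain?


E[gain] = (34-1)×1/2 + (-1)×1/2
= 33/2 - 1/2 = 16

Expected net gain = $16 ≈ $16.00


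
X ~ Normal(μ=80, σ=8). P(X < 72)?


z = (72-80)/8 = -1.0
P(Z < -1.0) = 0.1587

P(X < 72) ≈ 0.1587


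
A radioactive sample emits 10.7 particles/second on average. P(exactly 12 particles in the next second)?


Poisson(λ=10.7): P(X=12) = e^(-λ)×λ^k/k!
= e^(-10.7) × 10.7^12 / 12!
≈ 2.254493791e-05 × 2.25219158896e+12 / 479001600 ≈ 0.106003

P(X=12) ≈ 0.106003 ≈ 10.60%


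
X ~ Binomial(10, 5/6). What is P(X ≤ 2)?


P(X ≤ 2) = Σ P(X=i) for i=0..2
P(X=0) = 1/60466176
P(X=1) = 25/30233088
P(X=2) = 125/6718464
Sum = 49/2519424

P(X ≤ 2) = 49/2519424 ≈ 0.00%


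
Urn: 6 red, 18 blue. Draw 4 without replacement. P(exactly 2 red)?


Hypergeometric: C(6,2)×C(18,2)/C(24,4)
= 15×153/10626 = 765/3542

P(X=2) = 765/3542 ≈ 21.60%


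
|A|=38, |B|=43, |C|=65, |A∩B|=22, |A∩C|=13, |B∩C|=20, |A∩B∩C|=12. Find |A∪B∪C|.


|A∪B∪C| = 38+43+65-22-13-20+12 = 103

|A∪B∪C| = 103


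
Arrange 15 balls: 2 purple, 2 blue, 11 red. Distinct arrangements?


15!/(2!×2!×11!) = 8190

8190


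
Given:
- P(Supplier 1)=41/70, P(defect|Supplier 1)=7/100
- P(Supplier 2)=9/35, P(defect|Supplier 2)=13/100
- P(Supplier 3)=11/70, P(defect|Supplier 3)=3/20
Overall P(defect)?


P(B) = Σ P(B|Aᵢ)×P(Aᵢ)
  7/100×41/70 = 41/1000
  13/100×9/35 = 117/3500
  3/20×11/70 = 33/1400
Sum = 49/500

P(defect) = 49/500 ≈ 9.80%


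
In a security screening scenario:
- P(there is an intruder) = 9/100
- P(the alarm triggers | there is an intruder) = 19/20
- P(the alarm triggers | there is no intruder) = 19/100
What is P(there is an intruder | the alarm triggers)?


Using Bayes' theorem:
P(A|B) = P(B|A)·P(A) / P(B)

P(the alarm triggers) = 19/20 × 9/100 + 19/100 × 91/100
= 171/2000 + 1729/10000 = 323/1250

P(there is an intruder|the alarm triggers) = (171/2000) / (323/1250) = 45/136

P(there is an intruder|the alarm triggers) = 45/136 ≈ 33.09%


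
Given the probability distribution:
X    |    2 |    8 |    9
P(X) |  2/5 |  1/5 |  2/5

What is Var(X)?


E[X] = 6
E[X²] = 234/5
Var(X) = E[X²] - (E[X])² = 234/5 - 36 = 54/5

Var(X) = 54/5 ≈ 10.8000


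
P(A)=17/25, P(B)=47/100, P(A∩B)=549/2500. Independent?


P(A)×P(B) = 799/2500
P(A∩B) = 549/2500
Not equal → NOT independent

No, not independent


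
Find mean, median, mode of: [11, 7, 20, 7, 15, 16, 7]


Sorted: [7, 7, 7, 11, 15, 16, 20]
Mean = 83/7
Median = 11
Freq: {11: 1, 7: 3, 20: 1, 15: 1, 16: 1}
Mode: [7]

Mean=83/7, Median=11, Mode=7


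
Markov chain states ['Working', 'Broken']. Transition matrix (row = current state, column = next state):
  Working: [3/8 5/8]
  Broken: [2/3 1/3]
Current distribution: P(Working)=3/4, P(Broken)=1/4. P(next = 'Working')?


P(next=Working) = Σᵢ P(now=i)×P(i→Working)
= 3/4×3/8 + 1/4×2/3
= 9/32 + 1/6 = 43/96

P = 43/96 ≈ 0.4479


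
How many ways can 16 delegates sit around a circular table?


Circular arrangements of 16 distinct objects: fix one position to break rotational symmetry.
(n-1)! = 15! = 1307674368000

1307674368000


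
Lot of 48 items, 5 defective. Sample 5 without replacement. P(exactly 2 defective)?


Hypergeometric: C(5,2)×C(43,3)/C(48,5)
= 10×12341/1712304 = 61705/856152

P(X=2) = 61705/856152 ≈ 7.21%


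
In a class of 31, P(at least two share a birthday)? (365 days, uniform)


P(all different) = Π(365-i)/365 for i=0..30
= 0.269545
P(match) = 1 - 0.269545 = 0.730455

P ≈ 0.7305 ≈ 73.05%


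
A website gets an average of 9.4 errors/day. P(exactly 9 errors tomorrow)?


Poisson(λ=9.4): P(X=9) = e^(-λ)×λ^k/k!
= e^(-9.4) × 9.4^9 / 9!
≈ 8.272406556e-05 × 572994802.229 / 362880 ≈ 0.130623

P(X=9) ≈ 0.130623 ≈ 13.06%


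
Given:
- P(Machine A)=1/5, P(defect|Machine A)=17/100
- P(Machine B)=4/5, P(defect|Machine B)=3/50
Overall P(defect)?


P(B) = Σ P(B|Aᵢ)×P(Aᵢ)
  17/100×1/5 = 17/500
  3/50×4/5 = 6/125
Sum = 41/500

P(defect) = 41/500 ≈ 8.20%


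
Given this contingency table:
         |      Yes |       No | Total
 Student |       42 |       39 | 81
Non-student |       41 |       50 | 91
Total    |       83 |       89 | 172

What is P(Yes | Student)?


P(Yes | Student) = 42/(42+39) = 42/81 = 14/27

P(Yes|Student) = 14/27 ≈ 51.85%


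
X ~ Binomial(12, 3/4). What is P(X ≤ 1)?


P(X ≤ 1) = Σ P(X=i) for i=0..1
P(X=0) = 1/16777216
P(X=1) = 9/4194304
Sum = 37/16777216

P(X ≤ 1) = 37/16777216 ≈ 0.00%


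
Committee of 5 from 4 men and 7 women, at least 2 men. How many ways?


Count by #men:
  2M,3W: C(4,2)×C(7,3)=210
  3M,2W: C(4,3)×C(7,2)=84
  4M,1W: C(4,4)×C(7,1)=7
Total = 301

301


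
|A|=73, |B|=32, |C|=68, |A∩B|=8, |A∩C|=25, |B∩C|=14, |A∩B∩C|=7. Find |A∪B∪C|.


|A∪B∪C| = 73+32+68-8-25-14+7 = 133

|A∪B∪C| = 133


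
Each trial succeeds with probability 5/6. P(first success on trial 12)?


Geometric: P(X=12) = (1-p)^(k-1)×p = (1/6)^11×5/6 = 5/2176782336

P(X=12) = 5/2176782336 ≈ 0.00%


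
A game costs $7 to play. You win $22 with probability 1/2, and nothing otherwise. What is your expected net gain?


E[gain] = (22-7)×1/2 + (-7)×1/2
= 15/2 - 7/2 = 4

Expected net gain = $4 ≈ $4.00


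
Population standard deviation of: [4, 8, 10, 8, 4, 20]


Mean = 54/6 = 9
  (4-9)²=25
  (8-9)²=1
  (10-9)²=1
  (8-9)²=1
  (4-9)²=25
  (20-9)²=121
Σ(x-μ)² = 174
σ² = 174/6 = 29

σ = √(29) ≈ 5.3852


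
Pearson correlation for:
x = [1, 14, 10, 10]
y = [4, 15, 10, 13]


n=4, Σx=35, Σy=42, Σxy=444, Σx²=397, Σy²=510
r = (4×444 - 35×42)/√((4×397 - 35²)(4×510 - 42²))
= 306/√(363×276) = 306/√100188 ≈ 306/316.5249 ≈ 0.9667

r ≈ 0.9667


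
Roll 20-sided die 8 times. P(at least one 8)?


P(no 8)^8 = (19/20)^8 = 16983563041/25600000000
P(≥1) = 1 - 16983563041/25600000000 = 8616436959/25600000000

P = 8616436959/25600000000 ≈ 33.66%


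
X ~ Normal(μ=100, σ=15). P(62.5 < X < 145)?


z₁=(62.5-100)/15=-2.5, z₂=(145-100)/15=3.0
P = Φ(3.0) - Φ(-2.5) = 0.998650 - 0.006210 = 0.992440 ≈ 0.9924

P(62.5 < X < 145) ≈ 0.9924
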